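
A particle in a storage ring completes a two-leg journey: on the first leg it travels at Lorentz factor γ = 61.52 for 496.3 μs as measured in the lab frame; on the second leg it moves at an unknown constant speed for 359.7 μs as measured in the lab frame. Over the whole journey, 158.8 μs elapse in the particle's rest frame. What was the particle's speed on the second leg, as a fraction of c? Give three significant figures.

β = 0.908

Leg 1: γ = 61.52; τ_1 = 496.3/61.52 = 8.067 μs.
Leg 2: speed unknown; τ_2 = 359.7/γ_2.
Total proper time: 8.067 + τ_2 = 158.8, so τ_2 = 158.8 − 8.067 = 150.7 μs.
γ_2 = 359.7/150.7 = 2.386; β = √(1 − 1/γ²) = √0.8244.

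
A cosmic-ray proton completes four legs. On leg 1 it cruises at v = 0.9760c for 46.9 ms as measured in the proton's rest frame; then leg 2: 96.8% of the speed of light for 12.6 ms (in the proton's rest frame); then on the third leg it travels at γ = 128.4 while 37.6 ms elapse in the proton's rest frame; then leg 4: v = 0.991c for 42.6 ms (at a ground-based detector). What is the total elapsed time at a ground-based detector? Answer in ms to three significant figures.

Δt = 5140 ms

Leg 1: γ = 1/√(1 − 0.9760²) = 1/√0.04742 = 4.592; Δt_1 = 4.592 × 46.9 = 215.4 ms.
Leg 2: β = 0.968; γ = 1/√(1 − 0.968²) = 1/√0.06298 = 3.985; Δt_2 = 3.985 × 12.6 = 50.21 ms.
Leg 3: γ = 128.4; Δt_3 = 128.4 × 37.6 = 4828 ms.
Leg 4: 42.6 ms is already measured at a ground-based detector.
Total: 215.4 + 50.21 + 4828 + 42.60 ms.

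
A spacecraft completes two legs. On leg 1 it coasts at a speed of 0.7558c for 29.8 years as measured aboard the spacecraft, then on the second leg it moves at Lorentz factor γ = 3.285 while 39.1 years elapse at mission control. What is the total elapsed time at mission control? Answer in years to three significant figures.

Δt = 84.6 years

Leg 1: γ = 1/√(1 − 0.7558²) = 1/√0.4288 = 1.527; Δt_1 = 1.527 × 29.8 = 45.51 years.
Leg 2: 39.1 years is already measured at mission control.
Total: 45.51 + 39.10 years.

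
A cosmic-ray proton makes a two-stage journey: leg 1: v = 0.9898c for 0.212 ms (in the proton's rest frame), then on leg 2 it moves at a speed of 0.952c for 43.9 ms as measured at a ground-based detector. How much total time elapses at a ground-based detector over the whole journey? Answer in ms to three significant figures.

Δt = 45.4 ms

Leg 1: γ = 1/√(1 − 0.9898²) = 1/√0.02030 = 7.019; Δt_1 = 7.019 × 0.212 = 1.488 ms.
Leg 2: 43.9 ms is already measured at a ground-based detector.
Total: 1.488 + 43.90 ms.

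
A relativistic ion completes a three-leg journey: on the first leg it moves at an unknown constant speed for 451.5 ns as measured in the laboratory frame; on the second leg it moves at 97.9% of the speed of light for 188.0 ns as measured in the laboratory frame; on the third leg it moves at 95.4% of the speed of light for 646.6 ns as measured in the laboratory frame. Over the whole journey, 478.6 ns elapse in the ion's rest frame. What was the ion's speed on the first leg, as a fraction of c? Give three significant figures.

β = 0.838

Leg 1: speed unknown; τ_1 = 451.5/γ_1.
Leg 2: β = 0.979; γ = 1/√(1 − 0.979²) = 1/√0.04156 = 4.905; τ_2 = 188.0/4.905 = 38.33 ns.
Leg 3: β = 0.954; γ = 1/√(1 − 0.954²) = 1/√0.08988 = 3.335; τ_3 = 646.6/3.335 = 193.9 ns.
Total proper time: τ_1 + 38.33 + 193.9 = 478.6, so τ_1 = 478.6 − 232.2 = 246.4 ns.
γ_1 = 451.5/246.4 = 1.832; β = √(1 − 1/γ²) = √0.7021.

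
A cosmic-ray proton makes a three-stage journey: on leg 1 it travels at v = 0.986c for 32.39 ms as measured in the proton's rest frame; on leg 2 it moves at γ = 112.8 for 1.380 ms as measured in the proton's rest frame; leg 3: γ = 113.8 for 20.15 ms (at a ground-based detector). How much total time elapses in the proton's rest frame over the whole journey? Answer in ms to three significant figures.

Leg 1: 32.39 ms is already measured in the proton's rest frame.
Leg 2: 1.380 ms is already measured in the proton's rest frame.
Leg 3: γ = 113.8; τ_3 = 20.15/113.8 = 0.1771 ms.
Total: 32.39 + 1.380 + 0.1771 ms.

τ = 33.9 ms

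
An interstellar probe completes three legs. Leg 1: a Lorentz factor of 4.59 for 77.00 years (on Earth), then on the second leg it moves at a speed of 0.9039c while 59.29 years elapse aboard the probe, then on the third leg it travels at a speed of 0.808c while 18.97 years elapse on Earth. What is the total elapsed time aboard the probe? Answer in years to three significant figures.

τ = 87.2 years

Leg 1: γ = 4.59; τ_1 = 77.00/4.590 = 16.78 years.
Leg 2: 59.29 years is already measured aboard the probe.
Leg 3: γ = 1/√(1 − 0.808²) = 1/√0.3471 = 1.697; τ_3 = 18.97/1.697 = 11.18 years.
Total: 16.78 + 59.29 + 11.18 years.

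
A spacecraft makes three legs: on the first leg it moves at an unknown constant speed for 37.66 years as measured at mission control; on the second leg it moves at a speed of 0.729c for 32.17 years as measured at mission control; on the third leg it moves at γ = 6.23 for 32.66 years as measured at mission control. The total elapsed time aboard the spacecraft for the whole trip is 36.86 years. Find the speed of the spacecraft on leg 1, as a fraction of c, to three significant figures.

Leg 1: speed unknown; τ_1 = 37.66/γ_1.
Leg 2: γ = 1/√(1 − 0.729²) = 1/√0.4686 = 1.461; τ_2 = 32.17/1.461 = 22.02 years.
Leg 3: γ = 6.23; τ_3 = 32.66/6.230 = 5.242 years.
Total proper time: τ_1 + 22.02 + 5.242 = 36.86, so τ_1 = 36.86 − 27.26 = 9.597 years.
γ_1 = 37.66/9.597 = 3.924; β = √(1 − 1/γ²) = √0.9351.

β = 0.967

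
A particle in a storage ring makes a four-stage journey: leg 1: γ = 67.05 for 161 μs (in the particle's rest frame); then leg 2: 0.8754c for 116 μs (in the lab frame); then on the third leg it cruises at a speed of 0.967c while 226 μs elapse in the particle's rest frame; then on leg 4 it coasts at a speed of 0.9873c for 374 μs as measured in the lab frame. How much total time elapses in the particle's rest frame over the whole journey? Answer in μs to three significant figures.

τ = 502 μs

Leg 1: 161 μs is already measured in the particle's rest frame.
Leg 2: γ = 1/√(1 − 0.8754²) = 1/√0.2337 = 2.069; τ_2 = 116/2.069 = 56.07 μs.
Leg 3: 226 μs is already measured in the particle's rest frame.
Leg 4: γ = 1/√(1 − 0.9873²) = 1/√0.02524 = 6.295; τ_4 = 374/6.295 = 59.42 μs.
Total: 161.0 + 56.07 + 226.0 + 59.42 μs.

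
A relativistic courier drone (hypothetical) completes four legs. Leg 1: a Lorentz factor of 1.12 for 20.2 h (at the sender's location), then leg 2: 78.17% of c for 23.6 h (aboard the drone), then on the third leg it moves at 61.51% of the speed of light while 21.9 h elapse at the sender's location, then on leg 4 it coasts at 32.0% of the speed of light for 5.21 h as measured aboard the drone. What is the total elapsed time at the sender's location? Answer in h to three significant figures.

Leg 1: 20.2 h is already measured at the sender's location.
Leg 2: β = 0.7817; γ = 1/√(1 − 0.7817²) = 1/√0.3889 = 1.603; Δt_2 = 1.603 × 23.6 = 37.84 h.
Leg 3: 21.9 h is already measured at the sender's location.
Leg 4: β = 0.320; γ = 1/√(1 − 0.320²) = 1/√0.8976 = 1.056; Δt_4 = 1.056 × 5.21 = 5.499 h.
Total: 20.20 + 37.84 + 21.90 + 5.499 h.

Δt = 85.4 h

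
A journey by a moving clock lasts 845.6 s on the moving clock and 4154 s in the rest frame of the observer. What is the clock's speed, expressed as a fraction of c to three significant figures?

The proper time is measured on the moving clock (both events occur at the clock's location); Δt is measured in the rest frame of the observer. γ = Δt/τ = 4154/845.6 = 4.912.
β = √(1 − 1/γ²) = √(1 − 0.04144) = √0.9586

v = 0.979c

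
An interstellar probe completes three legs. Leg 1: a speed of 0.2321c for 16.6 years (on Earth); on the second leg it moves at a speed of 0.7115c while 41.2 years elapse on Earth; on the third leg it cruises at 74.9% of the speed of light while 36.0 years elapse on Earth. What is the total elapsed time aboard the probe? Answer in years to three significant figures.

τ = 68.9 years

Leg 1: γ = 1/√(1 − 0.2321²) = 1/√0.9461 = 1.028; τ_1 = 16.6/1.028 = 16.15 years.
Leg 2: γ = 1/√(1 − 0.7115²) = 1/√0.4938 = 1.423; τ_2 = 41.2/1.423 = 28.95 years.
Leg 3: β = 0.749; γ = 1/√(1 − 0.749²) = 1/√0.4390 = 1.509; τ_3 = 36.0/1.509 = 23.85 years.
Total: 16.15 + 28.95 + 23.85 years.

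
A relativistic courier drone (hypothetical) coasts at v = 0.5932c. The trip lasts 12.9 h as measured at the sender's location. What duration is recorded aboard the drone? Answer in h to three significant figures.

τ = 10.4 h

γ = 1/√(1 − 0.5932²) = 1/√0.6481 = 1.242
The interval measured at the sender's location is the dilated one; the clock aboard the drone measures the proper time τ = Δt/γ = 12.9/1.242 h.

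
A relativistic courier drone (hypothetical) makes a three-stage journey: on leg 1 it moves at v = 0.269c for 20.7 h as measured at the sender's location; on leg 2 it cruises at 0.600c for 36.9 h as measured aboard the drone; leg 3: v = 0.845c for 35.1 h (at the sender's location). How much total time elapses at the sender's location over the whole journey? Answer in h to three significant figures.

Δt = 102 h

Leg 1: 20.7 h is already measured at the sender's location.
Leg 2: γ = 1/√(1 − 0.600²) = 5/4 = 1.250; Δt_2 = 1.250 × 36.9 = 46.12 h.
Leg 3: 35.1 h is already measured at the sender's location.
Total: 20.70 + 46.12 + 35.10 h.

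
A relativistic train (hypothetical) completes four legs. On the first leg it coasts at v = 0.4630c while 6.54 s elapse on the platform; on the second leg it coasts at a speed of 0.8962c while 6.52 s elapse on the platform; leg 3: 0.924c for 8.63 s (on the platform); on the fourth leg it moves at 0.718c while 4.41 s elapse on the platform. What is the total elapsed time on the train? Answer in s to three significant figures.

τ = 15.1 s

Leg 1: γ = 1/√(1 − 0.4630²) = 1/√0.7856 = 1.128; τ_1 = 6.54/1.128 = 5.797 s.
Leg 2: γ = 1/√(1 − 0.8962²) = 1/√0.1968 = 2.254; τ_2 = 6.52/2.254 = 2.893 s.
Leg 3: γ = 1/√(1 − 0.924²) = 1/√0.1462 = 2.615; τ_3 = 8.63/2.615 = 3.300 s.
Leg 4: γ = 1/√(1 − 0.718²) = 1/√0.4845 = 1.437; τ_4 = 4.41/1.437 = 3.070 s.
Total: 5.797 + 2.893 + 3.300 + 3.070 s.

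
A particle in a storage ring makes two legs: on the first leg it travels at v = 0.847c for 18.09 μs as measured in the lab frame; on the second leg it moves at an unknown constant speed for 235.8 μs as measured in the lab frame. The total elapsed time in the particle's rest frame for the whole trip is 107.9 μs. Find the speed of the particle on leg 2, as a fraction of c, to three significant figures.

β = 0.909

Leg 1: γ = 1/√(1 − 0.847²) = 1/√0.2826 = 1.881; τ_1 = 18.09/1.881 = 9.617 μs.
Leg 2: speed unknown; τ_2 = 235.8/γ_2.
Total proper time: 9.617 + τ_2 = 107.9, so τ_2 = 107.9 − 9.617 = 98.28 μs.
γ_2 = 235.8/98.28 = 2.399; β = √(1 − 1/γ²) = √0.8263.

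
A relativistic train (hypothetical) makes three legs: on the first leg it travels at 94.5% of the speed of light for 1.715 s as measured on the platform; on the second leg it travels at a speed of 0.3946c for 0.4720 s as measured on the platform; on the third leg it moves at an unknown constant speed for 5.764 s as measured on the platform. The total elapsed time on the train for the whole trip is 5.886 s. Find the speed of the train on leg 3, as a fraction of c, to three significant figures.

β = 0.529

Leg 1: β = 0.945; γ = 1/√(1 − 0.945²) = 1/√0.1070 = 3.057; τ_1 = 1.715/3.057 = 0.5609 s.
Leg 2: γ = 1/√(1 − 0.3946²) = 1/√0.8443 = 1.088; τ_2 = 0.4720/1.088 = 0.4337 s.
Leg 3: speed unknown; τ_3 = 5.764/γ_3.
Total proper time: 0.5609 + 0.4337 + τ_3 = 5.886, so τ_3 = 5.886 − 0.9946 = 4.891 s.
γ_3 = 5.764/4.891 = 1.178; β = √(1 − 1/γ²) = √0.2799.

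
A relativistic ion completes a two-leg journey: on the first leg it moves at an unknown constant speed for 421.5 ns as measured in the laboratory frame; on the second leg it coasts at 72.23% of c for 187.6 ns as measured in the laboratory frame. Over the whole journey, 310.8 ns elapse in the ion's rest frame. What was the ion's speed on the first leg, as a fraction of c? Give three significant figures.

β = 0.903

Leg 1: speed unknown; τ_1 = 421.5/γ_1.
Leg 2: β = 0.7223; γ = 1/√(1 − 0.7223²) = 1/√0.4783 = 1.446; τ_2 = 187.6/1.446 = 129.7 ns.
Total proper time: τ_1 + 129.7 = 310.8, so τ_1 = 310.8 − 129.7 = 181.1 ns.
γ_1 = 421.5/181.1 = 2.328; β = √(1 − 1/γ²) = √0.8155.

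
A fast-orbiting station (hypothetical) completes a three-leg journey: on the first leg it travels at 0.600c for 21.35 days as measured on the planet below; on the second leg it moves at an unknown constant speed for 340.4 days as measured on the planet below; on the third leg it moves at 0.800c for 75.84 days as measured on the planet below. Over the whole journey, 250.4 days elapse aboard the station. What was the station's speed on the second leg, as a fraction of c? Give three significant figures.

Leg 1: γ = 1/√(1 − 0.600²) = 5/4 = 1.250; τ_1 = 21.35/1.250 = 17.08 days.
Leg 2: speed unknown; τ_2 = 340.4/γ_2.
Leg 3: γ = 1/√(1 − 0.800²) = 5/3 ≈ 1.667; τ_3 = 75.84/1.667 = 45.50 days.
Total proper time: 17.08 + τ_2 + 45.50 = 250.4, so τ_2 = 250.4 − 62.58 = 187.8 days.
γ_2 = 340.4/187.8 = 1.812; β = √(1 − 1/γ²) = √0.6956.

β = 0.834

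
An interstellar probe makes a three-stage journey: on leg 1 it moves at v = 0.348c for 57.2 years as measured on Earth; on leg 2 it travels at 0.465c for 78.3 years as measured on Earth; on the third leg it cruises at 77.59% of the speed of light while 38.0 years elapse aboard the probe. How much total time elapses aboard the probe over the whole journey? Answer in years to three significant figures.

Leg 1: γ = 1/√(1 − 0.348²) = 1/√0.8789 = 1.067; τ_1 = 57.2/1.067 = 53.62 years.
Leg 2: γ = 1/√(1 − 0.465²) = 1/√0.7838 = 1.130; τ_2 = 78.3/1.130 = 69.32 years.
Leg 3: 38.0 years is already measured aboard the probe.
Total: 53.62 + 69.32 + 38.00 years.

τ = 161 years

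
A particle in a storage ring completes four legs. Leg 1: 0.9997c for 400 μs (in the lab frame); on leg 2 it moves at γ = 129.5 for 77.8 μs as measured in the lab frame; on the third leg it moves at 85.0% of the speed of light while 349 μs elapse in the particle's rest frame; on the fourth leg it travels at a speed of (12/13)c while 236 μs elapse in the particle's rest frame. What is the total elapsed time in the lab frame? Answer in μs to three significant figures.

Δt = 1750 μs

Leg 1: 400 μs is already measured in the lab frame.
Leg 2: 77.8 μs is already measured in the lab frame.
Leg 3: β = 0.850; γ = 1/√(1 − 0.850²) = 1/√0.2775 = 1.898; Δt_3 = 1.898 × 349 = 662.5 μs.
Leg 4: γ = 1/√(1 − (12/13)²) = 13/5 = 2.600; Δt_4 = 2.600 × 236 = 613.6 μs.
Total: 400.0 + 77.80 + 662.5 + 613.6 μs.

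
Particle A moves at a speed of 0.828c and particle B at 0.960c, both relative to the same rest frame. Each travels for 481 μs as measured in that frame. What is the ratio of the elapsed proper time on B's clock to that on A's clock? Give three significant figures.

τ_B/τ_A = 0.499

A: γ = 1/√(1 − 0.828²) = 1/√0.3144 = 1.783. B: γ = 1/√(1 − 0.960²) = 25/7 ≈ 3.571.
τ_A/τ_B = γ_B/γ_A = 3.571/1.783 = 2.003, so τ_B/τ_A = 0.4994.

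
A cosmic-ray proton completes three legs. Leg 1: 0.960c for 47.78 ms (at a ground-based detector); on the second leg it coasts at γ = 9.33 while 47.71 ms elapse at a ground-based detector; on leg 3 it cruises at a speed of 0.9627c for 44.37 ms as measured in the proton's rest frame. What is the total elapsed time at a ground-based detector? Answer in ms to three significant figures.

Δt = 259 ms

Leg 1: 47.78 ms is already measured at a ground-based detector.
Leg 2: 47.71 ms is already measured at a ground-based detector.
Leg 3: γ = 1/√(1 − 0.9627²) = 1/√0.07321 = 3.696; Δt_3 = 3.696 × 44.37 = 164.0 ms.
Total: 47.78 + 47.71 + 164.0 ms.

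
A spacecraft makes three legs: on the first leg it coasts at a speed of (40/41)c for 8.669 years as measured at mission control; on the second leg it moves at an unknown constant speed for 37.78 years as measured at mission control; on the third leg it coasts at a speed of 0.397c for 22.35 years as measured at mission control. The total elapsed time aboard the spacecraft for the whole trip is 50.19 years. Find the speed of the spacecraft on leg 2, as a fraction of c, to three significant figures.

β = 0.678

Leg 1: γ = 1/√(1 − (40/41)²) = 41/9 ≈ 4.556; τ_1 = 8.669/4.556 = 1.903 years.
Leg 2: speed unknown; τ_2 = 37.78/γ_2.
Leg 3: γ = 1/√(1 − 0.397²) = 1/√0.8424 = 1.090; τ_3 = 22.35/1.090 = 20.51 years.
Total proper time: 1.903 + τ_2 + 20.51 = 50.19, so τ_2 = 50.19 − 22.42 = 27.77 years.
γ_2 = 37.78/27.77 = 1.360; β = √(1 − 1/γ²) = √0.4596.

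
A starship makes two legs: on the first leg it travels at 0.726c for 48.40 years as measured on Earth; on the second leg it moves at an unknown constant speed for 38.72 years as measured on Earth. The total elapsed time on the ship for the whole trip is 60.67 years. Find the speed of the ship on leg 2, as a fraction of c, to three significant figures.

Leg 1: γ = 1/√(1 − 0.726²) = 1/√0.4729 = 1.454; τ_1 = 48.40/1.454 = 33.28 years.
Leg 2: speed unknown; τ_2 = 38.72/γ_2.
Total proper time: 33.28 + τ_2 = 60.67, so τ_2 = 60.67 − 33.28 = 27.39 years.
γ_2 = 38.72/27.39 = 1.414; β = √(1 − 1/γ²) = √0.4998.

β = 0.707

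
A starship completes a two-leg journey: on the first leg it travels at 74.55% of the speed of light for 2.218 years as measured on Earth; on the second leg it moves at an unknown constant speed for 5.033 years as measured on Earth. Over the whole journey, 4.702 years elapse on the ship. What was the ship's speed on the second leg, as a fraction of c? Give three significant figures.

β = 0.768

Leg 1: β = 0.7455; γ = 1/√(1 − 0.7455²) = 1/√0.4442 = 1.500; τ_1 = 2.218/1.500 = 1.478 years.
Leg 2: speed unknown; τ_2 = 5.033/γ_2.
Total proper time: 1.478 + τ_2 = 4.702, so τ_2 = 4.702 − 1.478 = 3.224 years.
γ_2 = 5.033/3.224 = 1.561; β = √(1 − 1/γ²) = √0.5897.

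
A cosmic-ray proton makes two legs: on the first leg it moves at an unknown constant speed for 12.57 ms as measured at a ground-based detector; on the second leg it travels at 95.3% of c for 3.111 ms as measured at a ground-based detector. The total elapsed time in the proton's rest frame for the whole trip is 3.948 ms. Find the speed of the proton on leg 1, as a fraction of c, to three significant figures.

Leg 1: speed unknown; τ_1 = 12.57/γ_1.
Leg 2: β = 0.953; γ = 1/√(1 − 0.953²) = 1/√0.09179 = 3.301; τ_2 = 3.111/3.301 = 0.9425 ms.
Total proper time: τ_1 + 0.9425 = 3.948, so τ_1 = 3.948 − 0.9425 = 3.005 ms.
γ_1 = 12.57/3.005 = 4.182; β = √(1 − 1/γ²) = √0.9428.

β = 0.971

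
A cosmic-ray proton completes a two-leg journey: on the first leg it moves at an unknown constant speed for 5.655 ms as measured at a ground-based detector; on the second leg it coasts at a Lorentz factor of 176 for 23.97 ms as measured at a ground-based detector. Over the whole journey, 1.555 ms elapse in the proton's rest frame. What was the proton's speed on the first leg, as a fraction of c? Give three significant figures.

Leg 1: speed unknown; τ_1 = 5.655/γ_1.
Leg 2: γ = 176; τ_2 = 23.97/176.0 = 0.1362 ms.
Total proper time: τ_1 + 0.1362 = 1.555, so τ_1 = 1.555 − 0.1362 = 1.419 ms.
γ_1 = 5.655/1.419 = 3.986; β = √(1 − 1/γ²) = √0.9371.

β = 0.968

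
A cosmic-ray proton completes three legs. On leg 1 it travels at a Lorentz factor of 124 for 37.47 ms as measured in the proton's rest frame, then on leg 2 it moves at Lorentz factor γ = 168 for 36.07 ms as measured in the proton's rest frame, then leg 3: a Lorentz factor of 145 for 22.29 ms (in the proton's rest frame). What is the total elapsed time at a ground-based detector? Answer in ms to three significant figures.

Leg 1: γ = 124; Δt_1 = 124.0 × 37.47 = 4646 ms.
Leg 2: γ = 168; Δt_2 = 168.0 × 36.07 = 6060 ms.
Leg 3: γ = 145; Δt_3 = 145.0 × 22.29 = 3232 ms.
Total: 4646 + 6060 + 3232 ms.

Δt = 1.39×10⁴ ms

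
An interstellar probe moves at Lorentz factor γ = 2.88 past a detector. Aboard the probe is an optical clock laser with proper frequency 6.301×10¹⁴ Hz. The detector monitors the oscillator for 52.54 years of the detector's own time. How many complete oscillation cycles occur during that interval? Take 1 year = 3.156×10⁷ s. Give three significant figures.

γ = 2.88
During 52.54 years of lab time, the oscillator's proper time advances by τ = Δt/γ = 52.54/2.880 = 18.24 years = 5.758×10⁸ s.
N = f × τ = 6.301×10¹⁴ × 5.758×10⁸ = 3.628×10²³.

N = 3.63×10²³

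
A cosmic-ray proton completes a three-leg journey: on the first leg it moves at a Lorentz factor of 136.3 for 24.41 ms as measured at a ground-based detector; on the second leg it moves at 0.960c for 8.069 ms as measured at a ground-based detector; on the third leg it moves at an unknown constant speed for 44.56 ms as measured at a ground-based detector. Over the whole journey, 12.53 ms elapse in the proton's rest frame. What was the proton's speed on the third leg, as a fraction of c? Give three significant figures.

Leg 1: γ = 136.3; τ_1 = 24.41/136.3 = 0.1791 ms.
Leg 2: γ = 1/√(1 − 0.960²) = 25/7 ≈ 3.571; τ_2 = 8.069/3.571 = 2.259 ms.
Leg 3: speed unknown; τ_3 = 44.56/γ_3.
Total proper time: 0.1791 + 2.259 + τ_3 = 12.53, so τ_3 = 12.53 − 2.438 = 10.09 ms.
γ_3 = 44.56/10.09 = 4.416; β = √(1 − 1/γ²) = √0.9487.

β = 0.974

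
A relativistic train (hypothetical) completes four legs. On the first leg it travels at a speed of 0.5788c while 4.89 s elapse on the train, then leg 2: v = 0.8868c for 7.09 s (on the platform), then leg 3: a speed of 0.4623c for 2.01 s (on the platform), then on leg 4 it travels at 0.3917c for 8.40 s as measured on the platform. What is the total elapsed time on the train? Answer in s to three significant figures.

Leg 1: 4.89 s is already measured on the train.
Leg 2: γ = 1/√(1 − 0.8868²) = 1/√0.2136 = 2.164; τ_2 = 7.09/2.164 = 3.277 s.
Leg 3: γ = 1/√(1 − 0.4623²) = 1/√0.7863 = 1.128; τ_3 = 2.01/1.128 = 1.782 s.
Leg 4: γ = 1/√(1 − 0.3917²) = 1/√0.8466 = 1.087; τ_4 = 8.40/1.087 = 7.729 s.
Total: 4.890 + 3.277 + 1.782 + 7.729 s.

τ = 17.7 s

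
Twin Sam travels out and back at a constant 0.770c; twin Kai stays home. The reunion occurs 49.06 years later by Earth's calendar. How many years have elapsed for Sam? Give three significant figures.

τ = 31.3 years

γ = 1/√(1 − 0.770²) = 1/√0.4071 = 1.567
Sam's clock measures proper time along the trip: τ = Δt/γ = 49.06/1.567 years.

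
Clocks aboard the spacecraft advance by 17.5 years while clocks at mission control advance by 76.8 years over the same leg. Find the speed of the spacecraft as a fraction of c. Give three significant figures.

The proper time is measured aboard the spacecraft (both events occur at the spacecraft's location); Δt is measured at mission control. γ = Δt/τ = 76.8/17.5 = 4.389.
β = √(1 − 1/γ²) = √(1 − 0.05192) = √0.9481

β = 0.974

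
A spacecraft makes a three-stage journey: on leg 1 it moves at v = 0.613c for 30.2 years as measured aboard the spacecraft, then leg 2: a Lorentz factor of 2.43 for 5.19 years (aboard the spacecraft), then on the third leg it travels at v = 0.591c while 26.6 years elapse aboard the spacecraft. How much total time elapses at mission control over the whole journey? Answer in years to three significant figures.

Leg 1: γ = 1/√(1 − 0.613²) = 1/√0.6242 = 1.266; Δt_1 = 1.266 × 30.2 = 38.22 years.
Leg 2: γ = 2.43; Δt_2 = 2.430 × 5.19 = 12.61 years.
Leg 3: γ = 1/√(1 − 0.591²) = 1/√0.6507 = 1.240; Δt_3 = 1.240 × 26.6 = 32.98 years.
Total: 38.22 + 12.61 + 32.98 years.

Δt = 83.8 years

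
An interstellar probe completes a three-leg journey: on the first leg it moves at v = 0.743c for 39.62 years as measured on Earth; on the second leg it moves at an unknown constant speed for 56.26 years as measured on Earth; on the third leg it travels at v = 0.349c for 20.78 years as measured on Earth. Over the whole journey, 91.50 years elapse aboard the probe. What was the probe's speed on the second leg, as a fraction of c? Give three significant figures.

Leg 1: γ = 1/√(1 − 0.743²) = 1/√0.4480 = 1.494; τ_1 = 39.62/1.494 = 26.52 years.
Leg 2: speed unknown; τ_2 = 56.26/γ_2.
Leg 3: γ = 1/√(1 − 0.349²) = 1/√0.8782 = 1.067; τ_3 = 20.78/1.067 = 19.47 years.
Total proper time: 26.52 + τ_2 + 19.47 = 91.50, so τ_2 = 91.50 − 45.99 = 45.51 years.
γ_2 = 56.26/45.51 = 1.236; β = √(1 − 1/γ²) = √0.3457.

β = 0.588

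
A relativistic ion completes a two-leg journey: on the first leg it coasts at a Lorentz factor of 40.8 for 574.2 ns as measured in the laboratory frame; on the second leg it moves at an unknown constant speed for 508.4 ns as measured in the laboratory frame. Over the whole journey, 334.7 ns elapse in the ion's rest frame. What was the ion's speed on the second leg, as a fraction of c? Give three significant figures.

β = 0.776

Leg 1: γ = 40.8; τ_1 = 574.2/40.80 = 14.07 ns.
Leg 2: speed unknown; τ_2 = 508.4/γ_2.
Total proper time: 14.07 + τ_2 = 334.7, so τ_2 = 334.7 − 14.07 = 320.6 ns.
γ_2 = 508.4/320.6 = 1.586; β = √(1 − 1/γ²) = √0.6023.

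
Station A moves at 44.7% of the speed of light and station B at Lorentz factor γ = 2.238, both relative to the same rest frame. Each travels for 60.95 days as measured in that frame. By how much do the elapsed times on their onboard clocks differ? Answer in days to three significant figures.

A: β = 0.447; γ = 1/√(1 − 0.447²) = 1/√0.8002 = 1.118; τ_A = 60.95/1.118 = 54.52 days.
B: γ = 2.238; τ_B = 60.95/2.238 = 27.23 days.

|τ_A − τ_B| = 27.3 days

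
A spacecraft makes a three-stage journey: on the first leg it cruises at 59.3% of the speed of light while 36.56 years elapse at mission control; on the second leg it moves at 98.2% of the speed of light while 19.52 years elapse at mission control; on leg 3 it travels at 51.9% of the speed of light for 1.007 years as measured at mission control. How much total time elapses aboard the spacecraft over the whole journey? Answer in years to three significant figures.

Leg 1: β = 0.593; γ = 1/√(1 − 0.593²) = 1/√0.6484 = 1.242; τ_1 = 36.56/1.242 = 29.44 years.
Leg 2: β = 0.982; γ = 1/√(1 − 0.982²) = 1/√0.03568 = 5.294; τ_2 = 19.52/5.294 = 3.687 years.
Leg 3: β = 0.519; γ = 1/√(1 − 0.519²) = 1/√0.7306 = 1.170; τ_3 = 1.007/1.170 = 0.8608 years.
Total: 29.44 + 3.687 + 0.8608 years.

τ = 34.0 years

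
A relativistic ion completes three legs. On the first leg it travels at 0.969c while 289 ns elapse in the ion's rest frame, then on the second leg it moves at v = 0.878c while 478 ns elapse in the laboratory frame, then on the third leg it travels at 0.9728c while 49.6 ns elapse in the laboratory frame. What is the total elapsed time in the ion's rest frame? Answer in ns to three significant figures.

τ = 529 ns

Leg 1: 289 ns is already measured in the ion's rest frame.
Leg 2: γ = 1/√(1 − 0.878²) = 1/√0.2291 = 2.089; τ_2 = 478/2.089 = 228.8 ns.
Leg 3: γ = 1/√(1 − 0.9728²) = 1/√0.05366 = 4.317; τ_3 = 49.6/4.317 = 11.49 ns.
Total: 289.0 + 228.8 + 11.49 ns.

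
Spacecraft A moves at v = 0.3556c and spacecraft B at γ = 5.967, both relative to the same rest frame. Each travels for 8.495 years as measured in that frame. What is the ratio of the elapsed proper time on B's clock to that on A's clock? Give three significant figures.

τ_B/τ_A = 0.179

A: γ = 1/√(1 − 0.3556²) = 1/√0.8735 = 1.070. B: γ = 5.967.
τ_A/τ_B = γ_B/γ_A = 5.967/1.070 = 5.577, so τ_B/τ_A = 0.1793.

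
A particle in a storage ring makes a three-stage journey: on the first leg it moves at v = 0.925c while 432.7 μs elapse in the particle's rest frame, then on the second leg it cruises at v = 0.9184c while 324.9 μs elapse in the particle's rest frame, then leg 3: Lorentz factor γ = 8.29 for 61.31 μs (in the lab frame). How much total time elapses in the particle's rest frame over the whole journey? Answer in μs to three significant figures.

τ = 765 μs

Leg 1: 432.7 μs is already measured in the particle's rest frame.
Leg 2: 324.9 μs is already measured in the particle's rest frame.
Leg 3: γ = 8.29; τ_3 = 61.31/8.290 = 7.396 μs.
Total: 432.7 + 324.9 + 7.396 μs.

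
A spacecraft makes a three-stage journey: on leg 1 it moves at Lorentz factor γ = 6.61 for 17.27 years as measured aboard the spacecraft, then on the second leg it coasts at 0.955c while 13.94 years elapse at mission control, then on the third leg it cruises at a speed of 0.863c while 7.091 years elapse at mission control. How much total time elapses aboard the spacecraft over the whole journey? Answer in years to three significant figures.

τ = 25.0 years

Leg 1: 17.27 years is already measured aboard the spacecraft.
Leg 2: γ = 1/√(1 − 0.955²) = 1/√0.08798 = 3.371; τ_2 = 13.94/3.371 = 4.135 years.
Leg 3: γ = 1/√(1 − 0.863²) = 1/√0.2552 = 1.979; τ_3 = 7.091/1.979 = 3.582 years.
Total: 17.27 + 4.135 + 3.582 years.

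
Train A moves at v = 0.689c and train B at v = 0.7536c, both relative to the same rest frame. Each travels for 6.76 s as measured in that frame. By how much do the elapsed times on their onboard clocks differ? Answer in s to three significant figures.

A: γ = 1/√(1 − 0.689²) = 1/√0.5253 = 1.380; τ_A = 6.76/1.380 = 4.899 s.
B: γ = 1/√(1 − 0.7536²) = 1/√0.4321 = 1.521; τ_B = 6.76/1.521 = 4.444 s.

|τ_A − τ_B| = 0.456 s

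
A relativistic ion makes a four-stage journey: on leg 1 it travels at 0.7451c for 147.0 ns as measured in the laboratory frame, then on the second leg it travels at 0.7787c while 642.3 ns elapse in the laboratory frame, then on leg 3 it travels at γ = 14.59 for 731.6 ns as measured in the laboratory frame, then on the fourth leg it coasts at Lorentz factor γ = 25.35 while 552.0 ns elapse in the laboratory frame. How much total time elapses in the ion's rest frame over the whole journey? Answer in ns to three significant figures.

Leg 1: γ = 1/√(1 − 0.7451²) = 1/√0.4448 = 1.499; τ_1 = 147.0/1.499 = 98.04 ns.
Leg 2: γ = 1/√(1 − 0.7787²) = 1/√0.3936 = 1.594; τ_2 = 642.3/1.594 = 403.0 ns.
Leg 3: γ = 14.59; τ_3 = 731.6/14.59 = 50.14 ns.
Leg 4: γ = 25.35; τ_4 = 552.0/25.35 = 21.78 ns.
Total: 98.04 + 403.0 + 50.14 + 21.78 ns.

τ = 573 ns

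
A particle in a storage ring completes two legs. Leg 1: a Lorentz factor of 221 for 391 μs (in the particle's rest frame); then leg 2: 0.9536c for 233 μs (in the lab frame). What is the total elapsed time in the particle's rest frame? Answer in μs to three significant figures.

τ = 461 μs

Leg 1: 391 μs is already measured in the particle's rest frame.
Leg 2: γ = 1/√(1 − 0.9536²) = 1/√0.09065 = 3.321; τ_2 = 233/3.321 = 70.15 μs.
Total: 391.0 + 70.15 μs.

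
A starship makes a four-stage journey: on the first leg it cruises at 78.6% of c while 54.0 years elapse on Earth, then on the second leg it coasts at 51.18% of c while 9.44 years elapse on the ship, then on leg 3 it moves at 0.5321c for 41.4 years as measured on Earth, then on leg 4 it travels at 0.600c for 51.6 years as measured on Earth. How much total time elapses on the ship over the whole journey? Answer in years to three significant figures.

Leg 1: β = 0.786; γ = 1/√(1 − 0.786²) = 1/√0.3822 = 1.618; τ_1 = 54.0/1.618 = 33.38 years.
Leg 2: 9.44 years is already measured on the ship.
Leg 3: γ = 1/√(1 − 0.5321²) = 1/√0.7169 = 1.181; τ_3 = 41.4/1.181 = 35.05 years.
Leg 4: γ = 1/√(1 − 0.600²) = 5/4 = 1.250; τ_4 = 51.6/1.250 = 41.28 years.
Total: 33.38 + 9.440 + 35.05 + 41.28 years.

τ = 119 years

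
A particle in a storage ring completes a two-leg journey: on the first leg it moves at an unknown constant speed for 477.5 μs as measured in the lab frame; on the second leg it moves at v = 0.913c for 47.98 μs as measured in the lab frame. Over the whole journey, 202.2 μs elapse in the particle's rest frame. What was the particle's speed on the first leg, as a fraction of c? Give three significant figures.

β = 0.924

Leg 1: speed unknown; τ_1 = 477.5/γ_1.
Leg 2: γ = 1/√(1 − 0.913²) = 1/√0.1664 = 2.451; τ_2 = 47.98/2.451 = 19.57 μs.
Total proper time: τ_1 + 19.57 = 202.2, so τ_1 = 202.2 − 19.57 = 182.6 μs.
γ_1 = 477.5/182.6 = 2.615; β = √(1 − 1/γ²) = √0.8537.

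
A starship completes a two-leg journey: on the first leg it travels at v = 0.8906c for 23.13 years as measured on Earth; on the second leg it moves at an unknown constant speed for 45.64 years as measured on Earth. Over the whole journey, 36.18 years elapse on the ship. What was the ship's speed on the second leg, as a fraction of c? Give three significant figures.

Leg 1: γ = 1/√(1 − 0.8906²) = 1/√0.2068 = 2.199; τ_1 = 23.13/2.199 = 10.52 years.
Leg 2: speed unknown; τ_2 = 45.64/γ_2.
Total proper time: 10.52 + τ_2 = 36.18, so τ_2 = 36.18 − 10.52 = 25.66 years.
γ_2 = 45.64/25.66 = 1.779; β = √(1 − 1/γ²) = √0.6839.

β = 0.827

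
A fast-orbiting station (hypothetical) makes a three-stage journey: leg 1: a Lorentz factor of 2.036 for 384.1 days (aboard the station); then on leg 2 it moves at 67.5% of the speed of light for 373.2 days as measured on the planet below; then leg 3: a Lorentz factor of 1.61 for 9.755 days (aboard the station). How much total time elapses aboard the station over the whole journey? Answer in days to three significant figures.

Leg 1: 384.1 days is already measured aboard the station.
Leg 2: β = 0.675; γ = 1/√(1 − 0.675²) = 1/√0.5444 = 1.355; τ_2 = 373.2/1.355 = 275.4 days.
Leg 3: 9.755 days is already measured aboard the station.
Total: 384.1 + 275.4 + 9.755 days.

τ = 669 days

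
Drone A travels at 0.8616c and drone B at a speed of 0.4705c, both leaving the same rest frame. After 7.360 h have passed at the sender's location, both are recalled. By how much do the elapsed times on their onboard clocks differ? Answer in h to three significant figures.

A: γ = 1/√(1 − 0.8616²) = 1/√0.2576 = 1.970; τ_A = 7.360/1.970 = 3.736 h.
B: γ = 1/√(1 − 0.4705²) = 1/√0.7786 = 1.133; τ_B = 7.360/1.133 = 6.494 h.

|τ_A − τ_B| = 2.76 h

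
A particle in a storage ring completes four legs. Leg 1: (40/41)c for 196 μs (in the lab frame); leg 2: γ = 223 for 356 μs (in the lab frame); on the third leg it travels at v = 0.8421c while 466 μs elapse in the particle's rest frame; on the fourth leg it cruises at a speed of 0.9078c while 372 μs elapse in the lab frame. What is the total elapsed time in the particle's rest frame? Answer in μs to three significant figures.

Leg 1: γ = 1/√(1 − (40/41)²) = 41/9 ≈ 4.556; τ_1 = 196/4.556 = 43.02 μs.
Leg 2: γ = 223; τ_2 = 356/223.0 = 1.596 μs.
Leg 3: 466 μs is already measured in the particle's rest frame.
Leg 4: γ = 1/√(1 − 0.9078²) = 1/√0.1759 = 2.384; τ_4 = 372/2.384 = 156.0 μs.
Total: 43.02 + 1.596 + 466.0 + 156.0 μs.

τ = 667 μs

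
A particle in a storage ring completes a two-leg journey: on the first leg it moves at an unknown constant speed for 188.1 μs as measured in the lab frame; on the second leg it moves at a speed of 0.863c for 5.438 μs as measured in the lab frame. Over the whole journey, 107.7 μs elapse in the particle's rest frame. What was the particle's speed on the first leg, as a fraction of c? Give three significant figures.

Leg 1: speed unknown; τ_1 = 188.1/γ_1.
Leg 2: γ = 1/√(1 − 0.863²) = 1/√0.2552 = 1.979; τ_2 = 5.438/1.979 = 2.747 μs.
Total proper time: τ_1 + 2.747 = 107.7, so τ_1 = 107.7 − 2.747 = 105.0 μs.
γ_1 = 188.1/105.0 = 1.792; β = √(1 − 1/γ²) = √0.6887.

β = 0.830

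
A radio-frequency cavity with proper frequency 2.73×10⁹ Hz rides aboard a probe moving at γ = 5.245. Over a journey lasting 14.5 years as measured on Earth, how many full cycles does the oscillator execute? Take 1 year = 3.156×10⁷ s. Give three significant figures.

N = 2.38×10¹⁷

γ = 5.245
The oscillator's own cycle count is N = f × τ where τ is the proper time aboard the probe. τ = Δt/γ = 14.5/5.245 = 2.765 years = 8.725×10⁷ s.
N = 2.73×10⁹ × 8.725×10⁷ = 2.382×10¹⁷.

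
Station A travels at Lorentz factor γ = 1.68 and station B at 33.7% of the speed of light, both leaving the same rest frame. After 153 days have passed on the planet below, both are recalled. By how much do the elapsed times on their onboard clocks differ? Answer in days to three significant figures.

|τ_A − τ_B| = 53.0 days

A: γ = 1.68; τ_A = 153/1.680 = 91.07 days.
B: β = 0.337; γ = 1/√(1 − 0.337²) = 1/√0.8864 = 1.062; τ_B = 153/1.062 = 144.1 days.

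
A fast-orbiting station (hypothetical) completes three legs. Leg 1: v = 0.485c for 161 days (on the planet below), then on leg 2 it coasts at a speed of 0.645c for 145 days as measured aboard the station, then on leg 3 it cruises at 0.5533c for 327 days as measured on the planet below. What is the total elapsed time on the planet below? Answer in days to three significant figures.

Leg 1: 161 days is already measured on the planet below.
Leg 2: γ = 1/√(1 − 0.645²) = 1/√0.5840 = 1.309; Δt_2 = 1.309 × 145 = 189.7 days.
Leg 3: 327 days is already measured on the planet below.
Total: 161.0 + 189.7 + 327.0 days.

Δt = 678 days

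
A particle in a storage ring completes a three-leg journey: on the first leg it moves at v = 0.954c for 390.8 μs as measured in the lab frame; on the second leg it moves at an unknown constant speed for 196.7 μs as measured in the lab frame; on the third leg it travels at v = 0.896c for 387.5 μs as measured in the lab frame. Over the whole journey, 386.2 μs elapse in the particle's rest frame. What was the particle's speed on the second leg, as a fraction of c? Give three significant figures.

β = 0.870

Leg 1: γ = 1/√(1 − 0.954²) = 1/√0.08988 = 3.335; τ_1 = 390.8/3.335 = 117.2 μs.
Leg 2: speed unknown; τ_2 = 196.7/γ_2.
Leg 3: γ = 1/√(1 − 0.896²) = 1/√0.1972 = 2.252; τ_3 = 387.5/2.252 = 172.1 μs.
Total proper time: 117.2 + τ_2 + 172.1 = 386.2, so τ_2 = 386.2 − 289.2 = 96.96 μs.
γ_2 = 196.7/96.96 = 2.029; β = √(1 − 1/γ²) = √0.7570.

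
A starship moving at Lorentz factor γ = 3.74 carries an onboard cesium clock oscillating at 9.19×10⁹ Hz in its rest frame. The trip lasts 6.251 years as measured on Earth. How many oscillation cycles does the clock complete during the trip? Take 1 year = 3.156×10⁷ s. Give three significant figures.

γ = 3.74
The oscillator's own cycle count is N = f × τ where τ is the proper time on the ship. τ = Δt/γ = 6.251/3.740 = 1.671 years = 5.275×10⁷ s.
N = 9.19×10⁹ × 5.275×10⁷ = 4.848×10¹⁷.

N = 4.85×10¹⁷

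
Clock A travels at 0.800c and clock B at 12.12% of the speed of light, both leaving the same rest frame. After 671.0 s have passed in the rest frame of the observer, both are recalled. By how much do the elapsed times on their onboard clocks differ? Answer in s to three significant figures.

|τ_A − τ_B| = 263 s

A: γ = 1/√(1 − 0.800²) = 5/3 ≈ 1.667; τ_A = 671.0/1.667 = 402.6 s.
B: β = 0.1212; γ = 1/√(1 − 0.1212²) = 1/√0.9853 = 1.007; τ_B = 671.0/1.007 = 666.1 s.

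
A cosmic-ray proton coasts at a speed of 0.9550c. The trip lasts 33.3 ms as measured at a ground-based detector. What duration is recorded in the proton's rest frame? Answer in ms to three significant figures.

γ = 1/√(1 − 0.9550²) = 1/√0.08798 = 3.371
The interval measured at a ground-based detector is the dilated one; the clock in the proton's rest frame measures the proper time τ = Δt/γ = 33.3/3.371 ms.

τ = 9.88 ms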